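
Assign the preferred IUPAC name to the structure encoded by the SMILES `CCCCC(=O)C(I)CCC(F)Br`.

1-bromo-1-fluoro-4-iodononan-5-one

Counting along the main chain through the carbonyl gives 9 carbons: the parent is nonane.
The principal characteristic group is a ketone (C=O on an internal carbon), named with the suffix -one.
The numbering direction is chosen so that the substituent locant set {1,1,4} is lower than {6,9,9} at the first point of difference.
With this numbering: the carbonyl at C-5; a bromo group at C-1; a fluoro group at C-1; an iodo group at C-4.
The substituents are ordered alphabetically, ignoring any di-/tri- multipliers.
Putting it together: 1-bromo-1-fluoro-4-iodononan-5-one.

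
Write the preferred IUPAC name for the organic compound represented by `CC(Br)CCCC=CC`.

The longest carbon chain that includes the multiple bond has 8 carbons, so the parent hydride is octane.
A C=C double bond in the chain gives the infix -ene-.
Number the chain so that numbering from this end puts the double bond at C-2 rather than C-6.
That gives the double bond between C-2 and C-3; a bromo group at C-7.
Putting it together: 7-bromooct-2-ene.

7-bromooct-2-ene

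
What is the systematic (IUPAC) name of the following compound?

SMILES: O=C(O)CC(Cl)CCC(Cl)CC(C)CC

The longest chain bearing the –COOH group is 10 carbons long (decane).
The principal characteristic group is a carboxylic acid (terminal –COOH), named with the suffix -oic acid.
The numbering direction is chosen so that the carboxylic acid carbon is C-1 by definition.
This places chloro groups at C-3 and C-6; a methyl group at C-8.
Substituent prefixes are cited in alphabetical order (multiplying prefixes like di-/tri- are ignored for ordering).
The name is 3,6-dichloro-8-methyldecanoic acid.

3,6-dichloro-8-methyldecanoic acid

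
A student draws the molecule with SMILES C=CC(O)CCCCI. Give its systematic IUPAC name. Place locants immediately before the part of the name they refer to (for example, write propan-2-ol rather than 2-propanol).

7-iodohept-1-en-3-ol

The longest chain bearing the –OH group and the multiple bond is 7 carbons long (heptane).
The principal characteristic group is an alcohol (–OH), named with the suffix -ol.
The chain contains a C=C double bond, so the unsaturation ending is -ene.
The numbering direction is chosen so that numbering from this end puts the hydroxyl group at C-3 rather than C-5.
With this numbering: the hydroxyl at C-3; the double bond between C-1 and C-2; an iodo group at C-7.
Assembling the pieces gives 7-iodohept-1-en-3-ol.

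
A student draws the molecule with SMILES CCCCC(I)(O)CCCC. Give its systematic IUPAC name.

5-iodononan-5-ol

Counting along the main chain through the –OH group gives 9 carbons: the parent is nonane.
An alcohol (–OH) is the principal characteristic group, giving the suffix -ol.
Both numbering directions give the same locant set; either may be used.
With this numbering: the hydroxyl at C-5; an iodo group at C-5.
The name is 5-iodononan-5-ol.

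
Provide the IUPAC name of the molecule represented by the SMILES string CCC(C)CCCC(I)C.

The parent chain contains 8 carbons (octane).
The numbering direction is chosen so that the substituent locant set {2,6} is lower than {3,7} at the first point of difference.
That gives an iodo group at C-2; a methyl group at C-6.
Substituent prefixes are cited in alphabetical order (multiplying prefixes like di-/tri- are ignored for ordering).
Assembling the pieces gives 2-iodo-6-methyloctane.

2-iodo-6-methyloctane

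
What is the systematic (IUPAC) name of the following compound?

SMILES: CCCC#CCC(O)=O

The longest chain bearing the –COOH group and the multiple bond is 7 carbons long (heptane).
The highest-priority functional group is a carboxylic acid (terminal –COOH), so the name ends in -oic acid.
There is one C≡C triple bond, indicated by the ending -yne.
Number the chain so that the carboxylic acid carbon is C-1 by definition.
This places the triple bond between C-3 and C-4.
Assembling the pieces gives hept-3-ynoic acid.

hept-3-ynoic acid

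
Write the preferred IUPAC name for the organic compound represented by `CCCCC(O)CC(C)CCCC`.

7-methylundecan-5-ol

The longest chain bearing the –OH group is 11 carbons long (undecane).
The highest-priority functional group is an alcohol (–OH), so the name ends in -ol.
Number the chain so that numbering from this end puts the hydroxyl group at C-5 rather than C-7.
This places the hydroxyl at C-5; a methyl group at C-7.
Assembling the pieces gives 7-methylundecan-5-ol.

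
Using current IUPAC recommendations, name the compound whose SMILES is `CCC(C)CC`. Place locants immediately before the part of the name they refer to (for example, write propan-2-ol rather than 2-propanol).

3-methylpentane

The longest carbon chain is 5 atoms: the parent is pentane.
Both numbering directions give the same locant set; either may be used.
This places a methyl group at C-3.
Assembling the pieces gives 3-methylpentane.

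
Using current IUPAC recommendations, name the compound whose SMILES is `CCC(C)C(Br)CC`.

3-bromo-4-methylhexane

The longest continuous carbon chain has 6 atoms, so the parent hydride is hexane.
Number the chain so that the locant sets are identical either way, so the alphabetically earlier bromo substituent takes the lower locant (3 rather than 4).
With this numbering: a bromo group at C-3; a methyl group at C-4.
Prefixes are listed alphabetically: bromo, methyl.
Putting it together: 3-bromo-4-methylhexane.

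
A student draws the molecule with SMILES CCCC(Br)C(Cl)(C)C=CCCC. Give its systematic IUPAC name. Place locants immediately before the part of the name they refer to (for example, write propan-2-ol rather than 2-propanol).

The longest chain bearing the multiple bond is 10 carbons long (decane).
The chain contains a C=C double bond, so the unsaturation ending is -ene.
Number the chain so that numbering from this end puts the double bond at C-4 rather than C-6.
This places the double bond between C-4 and C-5; a bromo group at C-7; a chloro group at C-6; a methyl group at C-6.
Prefixes are listed alphabetically: bromo, chloro, methyl.
Putting it together: 7-bromo-6-chloro-6-methyldec-4-ene.

7-bromo-6-chloro-6-methyldec-4-ene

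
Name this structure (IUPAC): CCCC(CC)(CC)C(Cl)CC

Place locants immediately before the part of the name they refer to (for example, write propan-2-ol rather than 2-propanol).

The longest continuous carbon chain has 7 atoms, so the parent hydride is heptane.
Choose the numbering such that the substituent locant set {3,4,4} is lower than {4,4,5} at the first point of difference.
This places a chloro group at C-3; two ethyl groups at C-4.
The substituents are ordered alphabetically, ignoring any di-/tri- multipliers.
Putting it together: 3-chloro-4,4-diethylheptane.

3-chloro-4,4-diethylheptane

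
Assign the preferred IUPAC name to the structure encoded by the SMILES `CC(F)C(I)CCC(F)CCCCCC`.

2,6-difluoro-3-iodododecane

The longest continuous carbon chain has 12 atoms, so the parent hydride is dodecane.
Number the chain so that the substituent locant set {2,3,6} is lower than {7,10,11} at the first point of difference.
That gives fluoro groups at C-2 and C-6; an iodo group at C-3.
Prefixes are listed alphabetically: fluoro, iodo.
The name is 2,6-difluoro-3-iodododecane.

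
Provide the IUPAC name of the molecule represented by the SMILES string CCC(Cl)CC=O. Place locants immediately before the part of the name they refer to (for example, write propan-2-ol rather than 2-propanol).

The longest chain bearing the –CHO group is 5 carbons long (pentane).
The highest-priority functional group is an aldehyde (terminal –CHO), so the name ends in -al.
Choose the numbering such that the aldehyde carbon is C-1 by definition.
This places a chloro group at C-3.
The name is 3-chloropentanal.

3-chloropentanal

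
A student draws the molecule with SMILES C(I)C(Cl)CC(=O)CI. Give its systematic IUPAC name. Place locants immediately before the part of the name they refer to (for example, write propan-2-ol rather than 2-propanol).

4-chloro-1,5-diiodopentan-2-one

The longest carbon chain that includes the carbonyl has 5 carbons, so the parent hydride is pentane.
A ketone (C=O on an internal carbon) is the principal characteristic group, giving the suffix -one.
Choose the numbering such that numbering from this end puts the carbonyl group at C-2 rather than C-4.
With this numbering: the carbonyl at C-2; a chloro group at C-4; iodo groups at C-1 and C-5.
Prefixes are listed alphabetically: chloro, iodo.
Assembling the pieces gives 4-chloro-1,5-diiodopentan-2-one.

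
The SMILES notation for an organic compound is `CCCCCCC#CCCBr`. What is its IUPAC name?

1-bromodec-3-yne

Counting along the main chain through the multiple bond gives 10 carbons: the parent is decane.
There is one C≡C triple bond, indicated by the ending -yne.
Choose the numbering such that numbering from this end puts the triple bond at C-3 rather than C-7.
With this numbering: the triple bond between C-3 and C-4; a bromo group at C-1.
Putting it together: 1-bromodec-3-yne.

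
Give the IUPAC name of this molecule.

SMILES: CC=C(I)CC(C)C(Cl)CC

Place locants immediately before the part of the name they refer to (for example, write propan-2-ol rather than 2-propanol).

The longest carbon chain that includes the multiple bond has 8 carbons, so the parent hydride is octane.
There is one C=C double bond, indicated by the ending -ene.
Number the chain so that numbering from this end puts the double bond at C-2 rather than C-6.
With this numbering: the double bond between C-2 and C-3; a chloro group at C-6; an iodo group at C-3; a methyl group at C-5.
Substituent prefixes are cited in alphabetical order (multiplying prefixes like di-/tri- are ignored for ordering).
Assembling the pieces gives 6-chloro-3-iodo-5-methyloct-2-ene.

6-chloro-3-iodo-5-methyloct-2-ene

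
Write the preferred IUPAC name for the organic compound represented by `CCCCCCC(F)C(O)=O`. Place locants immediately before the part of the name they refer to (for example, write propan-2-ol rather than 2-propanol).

The longest carbon chain that includes the –COOH group has 8 carbons, so the parent hydride is octane.
The principal characteristic group is a carboxylic acid (terminal –COOH), named with the suffix -oic acid.
Number the chain so that the carboxylic acid carbon is C-1 by definition.
That gives a fluoro group at C-2.
The name is 2-fluorooctanoic acid.

2-fluorooctanoic acid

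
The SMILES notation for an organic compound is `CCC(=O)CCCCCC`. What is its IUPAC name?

nonan-3-one

The longest carbon chain that includes the carbonyl has 9 carbons, so the parent hydride is nonane.
The highest-priority functional group is a ketone (C=O on an internal carbon), so the name ends in -one.
Number the chain so that numbering from this end puts the carbonyl group at C-3 rather than C-7.
With this numbering: the carbonyl at C-3.
Putting it together: nonan-3-one.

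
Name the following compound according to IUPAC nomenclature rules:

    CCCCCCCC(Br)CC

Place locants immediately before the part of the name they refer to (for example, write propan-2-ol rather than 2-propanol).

3-bromodecane

The parent chain contains 10 carbons (decane).
Choose the numbering such that the substituent locant set {3} is lower than {8} at the first point of difference.
That gives a bromo group at C-3.
The name is 3-bromodecane.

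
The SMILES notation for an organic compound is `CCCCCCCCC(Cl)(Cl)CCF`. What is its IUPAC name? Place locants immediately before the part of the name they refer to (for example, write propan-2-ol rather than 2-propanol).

3,3-dichloro-1-fluoroundecane

The longest continuous carbon chain has 11 atoms, so the parent hydride is undecane.
The numbering direction is chosen so that the substituent locant set {1,3,3} is lower than {9,9,11} at the first point of difference.
With this numbering: two chloro groups at C-3; a fluoro group at C-1.
Substituent prefixes are cited in alphabetical order (multiplying prefixes like di-/tri- are ignored for ordering).
The name is 3,3-dichloro-1-fluoroundecane.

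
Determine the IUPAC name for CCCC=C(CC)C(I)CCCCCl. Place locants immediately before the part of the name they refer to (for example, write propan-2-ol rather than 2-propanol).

The longest chain bearing the multiple bond is 10 carbons long (decane).
A C=C double bond in the chain gives the infix -ene-.
The numbering direction is chosen so that numbering from this end puts the double bond at C-4 rather than C-6.
This places the double bond between C-4 and C-5; a chloro group at C-10; an ethyl group at C-5; an iodo group at C-6.
Substituent prefixes are cited in alphabetical order (multiplying prefixes like di-/tri- are ignored for ordering).
Assembling the pieces gives 10-chloro-5-ethyl-6-iododec-4-ene.

10-chloro-5-ethyl-6-iododec-4-ene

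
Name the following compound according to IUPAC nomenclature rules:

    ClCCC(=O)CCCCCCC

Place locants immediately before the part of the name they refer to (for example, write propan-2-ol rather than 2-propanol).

The longest carbon chain that includes the carbonyl has 10 carbons, so the parent hydride is decane.
A ketone (C=O on an internal carbon) is the principal characteristic group, giving the suffix -one.
Number the chain so that numbering from this end puts the carbonyl group at C-3 rather than C-8.
With this numbering: the carbonyl at C-3; a chloro group at C-1.
Assembling the pieces gives 1-chlorodecan-3-one.

1-chlorodecan-3-one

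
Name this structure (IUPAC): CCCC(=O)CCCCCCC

The longest carbon chain that includes the carbonyl has 11 carbons, so the parent hydride is undecane.
The principal characteristic group is a ketone (C=O on an internal carbon), named with the suffix -one.
The numbering direction is chosen so that numbering from this end puts the carbonyl group at C-4 rather than C-8.
That gives the carbonyl at C-4.
The name is undecan-4-one.

undecan-4-one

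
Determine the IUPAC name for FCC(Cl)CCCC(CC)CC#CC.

The longest carbon chain that includes the multiple bond has 10 carbons, so the parent hydride is decane.
There is one C≡C triple bond, indicated by the ending -yne.
Choose the numbering such that numbering from this end puts the triple bond at C-2 rather than C-8.
This places the triple bond between C-2 and C-3; a chloro group at C-9; an ethyl group at C-5; a fluoro group at C-10.
Prefixes are listed alphabetically: chloro, ethyl, fluoro.
Putting it together: 9-chloro-5-ethyl-10-fluorodec-2-yne.

9-chloro-5-ethyl-10-fluorodec-2-yne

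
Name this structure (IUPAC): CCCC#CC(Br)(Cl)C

The longest carbon chain that includes the multiple bond has 7 carbons, so the parent hydride is heptane.
There is one C≡C triple bond, indicated by the ending -yne.
Choose the numbering such that numbering from this end puts the triple bond at C-3 rather than C-4.
This places the triple bond between C-3 and C-4; a bromo group at C-2; a chloro group at C-2.
Substituent prefixes are cited in alphabetical order (multiplying prefixes like di-/tri- are ignored for ordering).
Assembling the pieces gives 2-bromo-2-chlorohept-3-yne.

2-bromo-2-chlorohept-3-yne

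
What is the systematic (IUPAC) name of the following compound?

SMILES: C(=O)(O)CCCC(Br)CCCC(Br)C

The longest carbon chain that includes the –COOH group has 10 carbons, so the parent hydride is decane.
The principal characteristic group is a carboxylic acid (terminal –COOH), named with the suffix -oic acid.
Choose the numbering such that the carboxylic acid carbon is C-1 by definition.
With this numbering: bromo groups at C-5 and C-9.
Assembling the pieces gives 5,9-dibromodecanoic acid.

5,9-dibromodecanoic acid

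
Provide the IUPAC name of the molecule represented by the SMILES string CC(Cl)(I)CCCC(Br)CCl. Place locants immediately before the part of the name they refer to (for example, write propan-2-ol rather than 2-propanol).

2-bromo-1,6-dichloro-6-iodoheptane

The parent chain contains 7 carbons (heptane).
Choose the numbering such that the substituent locant set {1,2,6,6} is lower than {2,2,6,7} at the first point of difference.
That gives a bromo group at C-2; chloro groups at C-1 and C-6; an iodo group at C-6.
Prefixes are listed alphabetically: bromo, chloro, iodo.
The name is 2-bromo-1,6-dichloro-6-iodoheptane.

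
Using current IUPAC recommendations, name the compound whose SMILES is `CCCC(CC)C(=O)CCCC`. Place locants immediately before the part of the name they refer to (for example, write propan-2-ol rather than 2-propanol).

4-ethylnonan-5-one

The longest chain bearing the carbonyl is 9 carbons long (nonane).
A ketone (C=O on an internal carbon) is the principal characteristic group, giving the suffix -one.
Number the chain so that the substituent locant set {4} is lower than {6} at the first point of difference.
That gives the carbonyl at C-5; an ethyl group at C-4.
Putting it together: 4-ethylnonan-5-one.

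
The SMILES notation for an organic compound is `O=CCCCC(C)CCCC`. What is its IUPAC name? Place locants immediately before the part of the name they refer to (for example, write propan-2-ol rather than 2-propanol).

5-methylnonanal

The longest carbon chain that includes the –CHO group has 9 carbons, so the parent hydride is nonane.
The principal characteristic group is an aldehyde (terminal –CHO), named with the suffix -al.
Number the chain so that the aldehyde carbon is C-1 by definition.
This places a methyl group at C-5.
Assembling the pieces gives 5-methylnonanal.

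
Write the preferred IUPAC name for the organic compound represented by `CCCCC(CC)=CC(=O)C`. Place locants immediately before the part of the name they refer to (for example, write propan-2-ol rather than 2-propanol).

The longest carbon chain that includes the carbonyl and the multiple bond has 8 carbons, so the parent hydride is octane.
A ketone (C=O on an internal carbon) is the principal characteristic group, giving the suffix -one.
There is one C=C double bond, indicated by the ending -ene.
Choose the numbering such that numbering from this end puts the carbonyl group at C-2 rather than C-7.
That gives the carbonyl at C-2; the double bond between C-3 and C-4; an ethyl group at C-4.
The name is 4-ethyloct-3-en-2-one.

4-ethyloct-3-en-2-one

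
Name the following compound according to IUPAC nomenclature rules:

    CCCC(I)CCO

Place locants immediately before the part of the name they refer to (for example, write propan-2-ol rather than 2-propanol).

3-iodohexan-1-ol

The longest chain bearing the –OH group is 6 carbons long (hexane).
An alcohol (–OH) is the principal characteristic group, giving the suffix -ol.
The numbering direction is chosen so that numbering from this end puts the hydroxyl group at C-1 rather than C-6.
That gives the hydroxyl at C-1; an iodo group at C-3.
The name is 3-iodohexan-1-ol.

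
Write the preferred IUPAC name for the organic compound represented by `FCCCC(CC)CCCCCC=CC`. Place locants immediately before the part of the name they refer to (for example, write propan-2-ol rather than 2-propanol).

9-ethyl-12-fluorododec-2-ene

Counting along the main chain through the multiple bond gives 12 carbons: the parent is dodecane.
The chain contains a C=C double bond, so the unsaturation ending is -ene.
Number the chain so that numbering from this end puts the double bond at C-2 rather than C-10.
That gives the double bond between C-2 and C-3; an ethyl group at C-9; a fluoro group at C-12.
The substituents are ordered alphabetically, ignoring any di-/tri- multipliers.
Assembling the pieces gives 9-ethyl-12-fluorododec-2-ene.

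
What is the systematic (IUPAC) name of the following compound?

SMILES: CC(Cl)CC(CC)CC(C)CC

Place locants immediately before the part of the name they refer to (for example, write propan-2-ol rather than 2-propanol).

2-chloro-4-ethyl-6-methyloctane

The parent chain contains 8 carbons (octane).
Choose the numbering such that the substituent locant set {2,4,6} is lower than {3,5,7} at the first point of difference.
That gives a chloro group at C-2; an ethyl group at C-4; a methyl group at C-6.
Substituent prefixes are cited in alphabetical order (multiplying prefixes like di-/tri- are ignored for ordering).
Assembling the pieces gives 2-chloro-4-ethyl-6-methyloctane.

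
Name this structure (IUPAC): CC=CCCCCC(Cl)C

8-chloronon-2-ene

Counting along the main chain through the multiple bond gives 9 carbons: the parent is nonane.
There is one C=C double bond, indicated by the ending -ene.
Number the chain so that numbering from this end puts the double bond at C-2 rather than C-7.
With this numbering: the double bond between C-2 and C-3; a chloro group at C-8.
Assembling the pieces gives 8-chloronon-2-ene.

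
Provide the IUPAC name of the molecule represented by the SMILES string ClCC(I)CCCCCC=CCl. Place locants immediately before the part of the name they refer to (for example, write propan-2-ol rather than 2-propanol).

The longest carbon chain that includes the multiple bond has 9 carbons, so the parent hydride is nonane.
A C=C double bond in the chain gives the infix -ene-.
Number the chain so that numbering from this end puts the double bond at C-1 rather than C-8.
This places the double bond between C-1 and C-2; chloro groups at C-1 and C-9; an iodo group at C-8.
Prefixes are listed alphabetically: chloro, iodo.
Assembling the pieces gives 1,9-dichloro-8-iodonon-1-ene.

1,9-dichloro-8-iodonon-1-ene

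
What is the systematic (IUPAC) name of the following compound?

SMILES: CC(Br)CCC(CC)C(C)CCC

2-bromo-5-ethyl-6-methylnonane

The longest continuous carbon chain has 9 atoms, so the parent hydride is nonane.
The numbering direction is chosen so that the substituent locant set {2,5,6} is lower than {4,5,8} at the first point of difference.
With this numbering: a bromo group at C-2; an ethyl group at C-5; a methyl group at C-6.
The substituents are ordered alphabetically, ignoring any di-/tri- multipliers.
Putting it together: 2-bromo-5-ethyl-6-methylnonane.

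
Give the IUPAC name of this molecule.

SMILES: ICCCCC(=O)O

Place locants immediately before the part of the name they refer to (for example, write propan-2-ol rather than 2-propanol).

The longest chain bearing the –COOH group is 5 carbons long (pentane).
The principal characteristic group is a carboxylic acid (terminal –COOH), named with the suffix -oic acid.
Number the chain so that the carboxylic acid carbon is C-1 by definition.
This places an iodo group at C-5.
The name is 5-iodopentanoic acid.

5-iodopentanoic acid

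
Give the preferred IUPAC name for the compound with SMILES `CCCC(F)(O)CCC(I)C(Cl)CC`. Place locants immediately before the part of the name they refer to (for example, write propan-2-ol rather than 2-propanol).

8-chloro-4-fluoro-7-iododecan-4-ol

The longest chain bearing the –OH group is 10 carbons long (decane).
The principal characteristic group is an alcohol (–OH), named with the suffix -ol.
The numbering direction is chosen so that numbering from this end puts the hydroxyl group at C-4 rather than C-7.
This places the hydroxyl at C-4; a chloro group at C-8; a fluoro group at C-4; an iodo group at C-7.
The substituents are ordered alphabetically, ignoring any di-/tri- multipliers.
Putting it together: 8-chloro-4-fluoro-7-iododecan-4-ol.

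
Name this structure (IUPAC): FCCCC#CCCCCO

Counting along the main chain through the –OH group and the multiple bond gives 9 carbons: the parent is nonane.
The highest-priority functional group is an alcohol (–OH), so the name ends in -ol.
There is one C≡C triple bond, indicated by the ending -yne.
Choose the numbering such that numbering from this end puts the hydroxyl group at C-1 rather than C-9.
This places the hydroxyl at C-1; the triple bond between C-5 and C-6; a fluoro group at C-9.
Assembling the pieces gives 9-fluoronon-5-yn-1-ol.

9-fluoronon-5-yn-1-ol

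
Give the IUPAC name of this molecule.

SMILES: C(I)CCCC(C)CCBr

The longest carbon chain is 7 atoms: the parent is heptane.
Number the chain so that the substituent locant set {1,3,7} is lower than {1,5,7} at the first point of difference.
This places a bromo group at C-1; an iodo group at C-7; a methyl group at C-3.
Substituent prefixes are cited in alphabetical order (multiplying prefixes like di-/tri- are ignored for ordering).
Putting it together: 1-bromo-7-iodo-3-methylheptane.

1-bromo-7-iodo-3-methylheptane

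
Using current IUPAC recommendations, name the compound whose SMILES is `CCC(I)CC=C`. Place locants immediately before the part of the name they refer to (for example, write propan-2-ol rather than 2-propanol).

The longest chain bearing the multiple bond is 6 carbons long (hexane).
A C=C double bond in the chain gives the infix -ene-.
Choose the numbering such that numbering from this end puts the double bond at C-1 rather than C-5.
That gives the double bond between C-1 and C-2; an iodo group at C-4.
Assembling the pieces gives 4-iodohex-1-ene.

4-iodohex-1-ene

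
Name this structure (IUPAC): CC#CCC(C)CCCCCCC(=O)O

Counting along the main chain through the –COOH group and the multiple bond gives 12 carbons: the parent is dodecane.
A carboxylic acid (terminal –COOH) is the principal characteristic group, giving the suffix -oic acid.
There is one C≡C triple bond, indicated by the ending -yne.
Choose the numbering such that the carboxylic acid carbon is C-1 by definition.
This places the triple bond between C-10 and C-11; a methyl group at C-8.
Assembling the pieces gives 8-methyldodec-10-ynoic acid.

8-methyldodec-10-ynoic acid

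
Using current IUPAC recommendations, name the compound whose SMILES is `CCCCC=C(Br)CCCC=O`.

5-bromodec-5-enal

Counting along the main chain through the –CHO group and the multiple bond gives 10 carbons: the parent is decane.
The principal characteristic group is an aldehyde (terminal –CHO), named with the suffix -al.
The chain contains a C=C double bond, so the unsaturation ending is -ene.
Number the chain so that the aldehyde carbon is C-1 by definition.
That gives the double bond between C-5 and C-6; a bromo group at C-5.
Putting it together: 5-bromodec-5-enal.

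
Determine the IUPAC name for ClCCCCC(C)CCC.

1-chloro-5-methyloctane

The longest continuous carbon chain has 8 atoms, so the parent hydride is octane.
The numbering direction is chosen so that the substituent locant set {1,5} is lower than {4,8} at the first point of difference.
This places a chloro group at C-1; a methyl group at C-5.
Substituent prefixes are cited in alphabetical order (multiplying prefixes like di-/tri- are ignored for ordering).
The name is 1-chloro-5-methyloctane.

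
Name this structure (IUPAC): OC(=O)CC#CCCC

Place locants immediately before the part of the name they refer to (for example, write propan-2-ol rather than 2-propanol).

The longest carbon chain that includes the –COOH group and the multiple bond has 7 carbons, so the parent hydride is heptane.
The highest-priority functional group is a carboxylic acid (terminal –COOH), so the name ends in -oic acid.
There is one C≡C triple bond, indicated by the ending -yne.
Number the chain so that the carboxylic acid carbon is C-1 by definition.
With this numbering: the triple bond between C-3 and C-4.
The name is hept-3-ynoic acid.

hept-3-ynoic acid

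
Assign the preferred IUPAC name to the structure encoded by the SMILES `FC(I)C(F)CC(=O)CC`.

5,6-difluoro-6-iodohexan-3-one

The longest chain bearing the carbonyl is 6 carbons long (hexane).
The principal characteristic group is a ketone (C=O on an internal carbon), named with the suffix -one.
The numbering direction is chosen so that numbering from this end puts the carbonyl group at C-3 rather than C-4.
That gives the carbonyl at C-3; fluoro groups at C-5 and C-6; an iodo group at C-6.
The substituents are ordered alphabetically, ignoring any di-/tri- multipliers.
Assembling the pieces gives 5,6-difluoro-6-iodohexan-3-one.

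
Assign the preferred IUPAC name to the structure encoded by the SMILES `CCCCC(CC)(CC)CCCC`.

5,5-diethylnonane

The parent chain contains 9 carbons (nonane).
Numbering from either end gives identical locants here.
This places two ethyl groups at C-5.
Assembling the pieces gives 5,5-diethylnonane.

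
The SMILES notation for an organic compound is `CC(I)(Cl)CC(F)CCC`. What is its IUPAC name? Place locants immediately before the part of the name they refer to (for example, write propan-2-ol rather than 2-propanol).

The parent chain contains 7 carbons (heptane).
Choose the numbering such that the substituent locant set {2,2,4} is lower than {4,6,6} at the first point of difference.
That gives a chloro group at C-2; a fluoro group at C-4; an iodo group at C-2.
Prefixes are listed alphabetically: chloro, fluoro, iodo.
Putting it together: 2-chloro-4-fluoro-2-iodoheptane.

2-chloro-4-fluoro-2-iodoheptane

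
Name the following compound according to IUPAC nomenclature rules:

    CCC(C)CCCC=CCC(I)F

The longest carbon chain that includes the multiple bond has 10 carbons, so the parent hydride is decane.
A C=C double bond in the chain gives the infix -ene-.
Number the chain so that numbering from this end puts the double bond at C-3 rather than C-7.
That gives the double bond between C-3 and C-4; a fluoro group at C-1; an iodo group at C-1; a methyl group at C-8.
The substituents are ordered alphabetically, ignoring any di-/tri- multipliers.
Assembling the pieces gives 1-fluoro-1-iodo-8-methyldec-3-ene.

1-fluoro-1-iodo-8-methyldec-3-ene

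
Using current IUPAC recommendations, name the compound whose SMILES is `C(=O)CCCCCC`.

heptanal

The longest carbon chain that includes the –CHO group has 7 carbons, so the parent hydride is heptane.
An aldehyde (terminal –CHO) is the principal characteristic group, giving the suffix -al.
Choose the numbering such that the aldehyde carbon is C-1 by definition.
The name is heptanal.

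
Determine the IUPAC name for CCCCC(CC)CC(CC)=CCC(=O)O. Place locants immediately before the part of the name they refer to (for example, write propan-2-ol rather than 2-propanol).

4,6-diethyldec-3-enoic acid

The longest chain bearing the –COOH group and the multiple bond is 10 carbons long (decane).
A carboxylic acid (terminal –COOH) is the principal characteristic group, giving the suffix -oic acid.
There is one C=C double bond, indicated by the ending -ene.
The numbering direction is chosen so that the carboxylic acid carbon is C-1 by definition.
With this numbering: the double bond between C-3 and C-4; ethyl groups at C-4 and C-6.
The name is 4,6-diethyldec-3-enoic acid.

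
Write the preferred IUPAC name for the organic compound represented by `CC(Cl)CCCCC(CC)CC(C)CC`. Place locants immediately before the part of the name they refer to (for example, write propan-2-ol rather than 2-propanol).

2-chloro-7-ethyl-9-methylundecane

The longest continuous carbon chain has 11 atoms, so the parent hydride is undecane.
The numbering direction is chosen so that the substituent locant set {2,7,9} is lower than {3,5,10} at the first point of difference.
With this numbering: a chloro group at C-2; an ethyl group at C-7; a methyl group at C-9.
The substituents are ordered alphabetically, ignoring any di-/tri- multipliers.
Putting it together: 2-chloro-7-ethyl-9-methylundecane.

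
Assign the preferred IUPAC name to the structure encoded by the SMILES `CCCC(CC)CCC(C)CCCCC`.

The parent chain contains 12 carbons (dodecane).
Number the chain so that the substituent locant set {4,7} is lower than {6,9} at the first point of difference.
That gives an ethyl group at C-4; a methyl group at C-7.
Substituent prefixes are cited in alphabetical order (multiplying prefixes like di-/tri- are ignored for ordering).
The name is 4-ethyl-7-methyldodecane.

4-ethyl-7-methyldodecane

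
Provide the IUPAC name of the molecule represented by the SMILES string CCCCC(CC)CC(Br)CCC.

4-bromo-6-ethyldecane

The longest continuous carbon chain has 10 atoms, so the parent hydride is decane.
The numbering direction is chosen so that the substituent locant set {4,6} is lower than {5,7} at the first point of difference.
With this numbering: a bromo group at C-4; an ethyl group at C-6.
Substituent prefixes are cited in alphabetical order (multiplying prefixes like di-/tri- are ignored for ordering).
The name is 4-bromo-6-ethyldecane.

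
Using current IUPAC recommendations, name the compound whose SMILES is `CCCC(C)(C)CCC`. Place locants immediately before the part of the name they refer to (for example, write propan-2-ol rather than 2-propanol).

4,4-dimethylheptane

The parent chain contains 7 carbons (heptane).
Both numbering directions give the same locant set; either may be used.
With this numbering: two methyl groups at C-4.
The name is 4,4-dimethylheptane.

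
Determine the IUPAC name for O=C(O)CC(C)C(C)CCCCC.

Counting along the main chain through the –COOH group gives 9 carbons: the parent is nonane.
A carboxylic acid (terminal –COOH) is the principal characteristic group, giving the suffix -oic acid.
Number the chain so that the carboxylic acid carbon is C-1 by definition.
That gives methyl groups at C-3 and C-4.
Assembling the pieces gives 3,4-dimethylnonanoic acid.

3,4-dimethylnonanoic acid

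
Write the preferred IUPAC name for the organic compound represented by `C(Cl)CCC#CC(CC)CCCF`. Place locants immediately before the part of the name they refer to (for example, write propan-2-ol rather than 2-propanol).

1-chloro-6-ethyl-9-fluoronon-4-yne

The longest carbon chain that includes the multiple bond has 9 carbons, so the parent hydride is nonane.
The chain contains a C≡C triple bond, so the unsaturation ending is -yne.
Number the chain so that numbering from this end puts the triple bond at C-4 rather than C-5.
With this numbering: the triple bond between C-4 and C-5; a chloro group at C-1; an ethyl group at C-6; a fluoro group at C-9.
The substituents are ordered alphabetically, ignoring any di-/tri- multipliers.
Putting it together: 1-chloro-6-ethyl-9-fluoronon-4-yne.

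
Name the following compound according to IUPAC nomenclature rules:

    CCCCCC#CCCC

dec-4-yne

The longest chain bearing the multiple bond is 10 carbons long (decane).
A C≡C triple bond in the chain gives the infix -yne-.
Choose the numbering such that numbering from this end puts the triple bond at C-4 rather than C-6.
This places the triple bond between C-4 and C-5.
Putting it together: dec-4-yne.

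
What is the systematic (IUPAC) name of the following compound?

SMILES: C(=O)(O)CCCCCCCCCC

The longest carbon chain that includes the –COOH group has 11 carbons, so the parent hydride is undecane.
A carboxylic acid (terminal –COOH) is the principal characteristic group, giving the suffix -oic acid.
Number the chain so that the carboxylic acid carbon is C-1 by definition.
The name is undecanoic acid.

undecanoic acid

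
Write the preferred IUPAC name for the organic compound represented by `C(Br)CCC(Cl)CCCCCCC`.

1-bromo-4-chloroundecane

The longest carbon chain is 11 atoms: the parent is undecane.
Choose the numbering such that the substituent locant set {1,4} is lower than {8,11} at the first point of difference.
That gives a bromo group at C-1; a chloro group at C-4.
The substituents are ordered alphabetically, ignoring any di-/tri- multipliers.
Assembling the pieces gives 1-bromo-4-chloroundecane.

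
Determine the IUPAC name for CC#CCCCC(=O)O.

Counting along the main chain through the –COOH group and the multiple bond gives 7 carbons: the parent is heptane.
The highest-priority functional group is a carboxylic acid (terminal –COOH), so the name ends in -oic acid.
There is one C≡C triple bond, indicated by the ending -yne.
The numbering direction is chosen so that the carboxylic acid carbon is C-1 by definition.
That gives the triple bond between C-5 and C-6.
Putting it together: hept-5-ynoic acid.

hept-5-ynoic acid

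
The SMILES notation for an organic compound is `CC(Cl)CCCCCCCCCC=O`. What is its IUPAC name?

Counting along the main chain through the –CHO group gives 12 carbons: the parent is dodecane.
The principal characteristic group is an aldehyde (terminal –CHO), named with the suffix -al.
Choose the numbering such that the aldehyde carbon is C-1 by definition.
With this numbering: a chloro group at C-11.
Putting it together: 11-chlorododecanal.

11-chlorododecanal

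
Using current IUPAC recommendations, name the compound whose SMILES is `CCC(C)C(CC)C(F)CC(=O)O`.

4-ethyl-3-fluoro-5-methylheptanoic acid

The longest carbon chain that includes the –COOH group has 7 carbons, so the parent hydride is heptane.
The highest-priority functional group is a carboxylic acid (terminal –COOH), so the name ends in -oic acid.
Choose the numbering such that the carboxylic acid carbon is C-1 by definition.
With this numbering: an ethyl group at C-4; a fluoro group at C-3; a methyl group at C-5.
Substituent prefixes are cited in alphabetical order (multiplying prefixes like di-/tri- are ignored for ordering).
Putting it together: 4-ethyl-3-fluoro-5-methylheptanoic acid.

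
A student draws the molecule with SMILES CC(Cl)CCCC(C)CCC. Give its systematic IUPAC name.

2-chloro-6-methylnonane

The longest carbon chain is 9 atoms: the parent is nonane.
Choose the numbering such that the substituent locant set {2,6} is lower than {4,8} at the first point of difference.
That gives a chloro group at C-2; a methyl group at C-6.
Prefixes are listed alphabetically: chloro, methyl.
The name is 2-chloro-6-methylnonane.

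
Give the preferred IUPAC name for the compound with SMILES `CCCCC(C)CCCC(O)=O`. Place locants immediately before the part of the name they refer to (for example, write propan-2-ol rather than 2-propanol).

Counting along the main chain through the –COOH group gives 9 carbons: the parent is nonane.
The highest-priority functional group is a carboxylic acid (terminal –COOH), so the name ends in -oic acid.
The numbering direction is chosen so that the carboxylic acid carbon is C-1 by definition.
With this numbering: a methyl group at C-5.
Assembling the pieces gives 5-methylnonanoic acid.

5-methylnonanoic acid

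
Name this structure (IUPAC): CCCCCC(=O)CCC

Counting along the main chain through the carbonyl gives 9 carbons: the parent is nonane.
The principal characteristic group is a ketone (C=O on an internal carbon), named with the suffix -one.
Choose the numbering such that numbering from this end puts the carbonyl group at C-4 rather than C-6.
This places the carbonyl at C-4.
Assembling the pieces gives nonan-4-one.

nonan-4-one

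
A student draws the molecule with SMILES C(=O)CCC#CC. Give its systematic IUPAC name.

hex-4-ynal

The longest chain bearing the –CHO group and the multiple bond is 6 carbons long (hexane).
An aldehyde (terminal –CHO) is the principal characteristic group, giving the suffix -al.
The chain contains a C≡C triple bond, so the unsaturation ending is -yne.
The numbering direction is chosen so that the aldehyde carbon is C-1 by definition.
This places the triple bond between C-4 and C-5.
Putting it together: hex-4-ynal.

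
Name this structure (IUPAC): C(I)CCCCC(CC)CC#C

The longest carbon chain that includes the multiple bond has 9 carbons, so the parent hydride is nonane.
There is one C≡C triple bond, indicated by the ending -yne.
Choose the numbering such that numbering from this end puts the triple bond at C-1 rather than C-8.
With this numbering: the triple bond between C-1 and C-2; an ethyl group at C-4; an iodo group at C-9.
Prefixes are listed alphabetically: ethyl, iodo.
Putting it together: 4-ethyl-9-iodonon-1-yne.

4-ethyl-9-iodonon-1-yne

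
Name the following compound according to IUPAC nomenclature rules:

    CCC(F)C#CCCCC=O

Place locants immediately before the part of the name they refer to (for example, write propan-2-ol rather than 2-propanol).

7-fluoronon-5-ynal

Counting along the main chain through the –CHO group and the multiple bond gives 9 carbons: the parent is nonane.
The principal characteristic group is an aldehyde (terminal –CHO), named with the suffix -al.
A C≡C triple bond in the chain gives the infix -yne-.
The numbering direction is chosen so that the aldehyde carbon is C-1 by definition.
With this numbering: the triple bond between C-5 and C-6; a fluoro group at C-7.
The name is 7-fluoronon-5-ynal.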